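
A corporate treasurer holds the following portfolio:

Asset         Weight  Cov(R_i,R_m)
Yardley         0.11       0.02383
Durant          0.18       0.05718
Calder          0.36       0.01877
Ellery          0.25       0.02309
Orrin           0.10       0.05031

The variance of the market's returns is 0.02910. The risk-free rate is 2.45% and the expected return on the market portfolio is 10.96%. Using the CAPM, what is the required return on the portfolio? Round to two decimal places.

11.36%

β_Yardley = 0.02383 / 0.02910 = 0.8189
β_Durant = 0.05718 / 0.02910 = 1.9649
β_Calder = 0.01877 / 0.02910 = 0.6450
β_Ellery = 0.02309 / 0.02910 = 0.7935
β_Orrin = 0.05031 / 0.02910 = 1.7289
β_P = Σ w_i β_i = 0.11×0.8189 + 0.18×1.9649 + 0.36×0.6450 + 0.25×0.7935 + 0.10×1.7289 = 1.0472
MRP = 10.96% − 2.45% = 8.51%
E(R_P) = R_f + β_P × MRP = 2.45% + 1.0472 × 8.51% = 11.36%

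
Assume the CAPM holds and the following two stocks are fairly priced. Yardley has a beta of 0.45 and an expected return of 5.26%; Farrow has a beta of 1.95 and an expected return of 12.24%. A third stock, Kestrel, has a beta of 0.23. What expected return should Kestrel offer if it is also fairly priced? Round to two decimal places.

MRP (SML slope) = (12.24% − 5.26%) / (1.95 − 0.45) = 6.98% / 1.50 = 4.6533%
R_f (intercept) = 5.26% − 0.45 × 4.6533% = 3.1660%
E(R_Kestrel) = R_f + β × MRP = 3.1660% + 0.23 × 4.6533% = 4.24%

4.24%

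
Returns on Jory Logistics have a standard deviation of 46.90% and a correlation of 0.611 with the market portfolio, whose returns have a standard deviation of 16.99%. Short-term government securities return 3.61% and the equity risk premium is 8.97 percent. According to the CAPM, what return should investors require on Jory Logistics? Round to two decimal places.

β = ρ × σ_i / σ_m = 0.611 × 46.90% / 16.99% = 1.6866
E(R) = 3.61% + 1.6866 × 8.97% = 18.74%

18.74%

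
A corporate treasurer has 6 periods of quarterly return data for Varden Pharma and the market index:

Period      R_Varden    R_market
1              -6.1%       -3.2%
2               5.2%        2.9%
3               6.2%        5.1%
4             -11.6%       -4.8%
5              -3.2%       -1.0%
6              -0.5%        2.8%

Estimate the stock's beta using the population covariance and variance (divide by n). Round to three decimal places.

1.667

Mean R_i = (-6.1 + 5.2 + 6.2 − 11.6 − 3.2 − 0.5) / 6 = -1.6667%
Mean R_m = (-3.2 + 2.9 + 5.1 − 4.8 − 1.0 + 2.8) / 6 = 0.3000%
Σ(R_i − R̄_i)(R_m − R̄_m) = 126.7000  ⇒  Cov = 126.7000 / 6 = 21.1167
Σ(R_m − R̄_m)² = 76.0000  ⇒  Var(R_m) = 76.0000 / 6 = 12.6667
β = Cov / Var(R_m) = 21.1167 / 12.6667 = 1.6671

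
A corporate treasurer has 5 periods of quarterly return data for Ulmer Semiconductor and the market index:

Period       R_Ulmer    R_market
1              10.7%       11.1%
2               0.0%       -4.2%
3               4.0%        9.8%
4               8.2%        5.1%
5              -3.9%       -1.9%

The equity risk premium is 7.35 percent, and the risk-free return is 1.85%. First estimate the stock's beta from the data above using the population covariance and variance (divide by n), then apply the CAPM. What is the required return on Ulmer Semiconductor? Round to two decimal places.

Mean R_i = (10.7 + 0.0 + 4.0 + 8.2 − 3.9) / 5 = 3.8000%
Mean R_m = (11.1 − 4.2 + 9.8 + 5.1 − 1.9) / 5 = 3.9800%
Σ(R_i − R̄_i)(R_m − R̄_m) = 131.5800  ⇒  Cov = 131.5800 / 5 = 26.3160
Σ(R_m − R̄_m)² = 187.3080  ⇒  Var(R_m) = 187.3080 / 5 = 37.4616
β = Cov / Var(R_m) = 26.3160 / 37.4616 = 0.7025
E(R) = R_f + β × MRP = 1.85% + 0.7025 × 7.35% = 7.01%

7.01%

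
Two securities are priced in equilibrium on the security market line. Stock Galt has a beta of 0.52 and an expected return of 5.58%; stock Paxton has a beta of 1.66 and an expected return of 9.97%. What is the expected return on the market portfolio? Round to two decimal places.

Both satisfy E(R) = R_f + β·MRP, so the slope of the SML is
MRP = (9.97% − 5.58%) / (1.66 − 0.52) = 4.39% / 1.14 = 3.8509%
R_f = E(R_Galt) − β_Galt·MRP = 5.58% − 0.52 × 3.8509% = 3.5775%
E(R_m) = R_f + MRP = 3.5775% + 3.8509% = 7.43%

7.43%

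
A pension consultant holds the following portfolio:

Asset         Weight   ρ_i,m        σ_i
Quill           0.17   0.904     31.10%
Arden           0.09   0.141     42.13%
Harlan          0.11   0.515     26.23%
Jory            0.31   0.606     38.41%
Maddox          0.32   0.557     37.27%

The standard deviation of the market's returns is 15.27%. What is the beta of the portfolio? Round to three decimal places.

β_Quill = 0.904 × 31.10% / 15.27% = 1.8412
β_Arden = 0.141 × 42.13% / 15.27% = 0.3890
β_Harlan = 0.515 × 26.23% / 15.27% = 0.8846
β_Jory = 0.606 × 38.41% / 15.27% = 1.5243
β_Maddox = 0.557 × 37.27% / 15.27% = 1.3595
β_P = Σ w_i β_i = 0.17×1.8412 + 0.09×0.3890 + 0.11×0.8846 + 0.31×1.5243 + 0.32×1.3595 = 1.3529

1.353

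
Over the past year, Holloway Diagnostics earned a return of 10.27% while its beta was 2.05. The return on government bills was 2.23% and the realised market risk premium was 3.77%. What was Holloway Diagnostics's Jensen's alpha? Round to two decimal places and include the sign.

CAPM benchmark = R_f + β(R_m − R_f) = 2.23% + 2.05 × 3.77% = 9.9585%
α = actual − benchmark = 10.27% − 9.9585% = +0.31%

+0.31%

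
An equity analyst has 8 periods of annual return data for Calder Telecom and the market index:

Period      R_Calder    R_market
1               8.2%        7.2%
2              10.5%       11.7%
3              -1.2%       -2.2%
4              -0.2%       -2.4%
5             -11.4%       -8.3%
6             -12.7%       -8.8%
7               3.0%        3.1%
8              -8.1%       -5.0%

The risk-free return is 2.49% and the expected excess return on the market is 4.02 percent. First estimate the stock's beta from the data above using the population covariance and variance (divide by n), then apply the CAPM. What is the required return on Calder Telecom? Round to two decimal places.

7.11%

Mean R_i = (8.2 + 10.5 − 1.2 − 0.2 − 11.4 − 12.7 + 3.0 − 8.1) / 8 = -1.4875%
Mean R_m = (7.2 + 11.7 − 2.2 − 2.4 − 8.3 − 8.8 + 3.1 − 5.0) / 8 = -0.5875%
Σ(R_i − R̄_i)(R_m − R̄_m) = 434.1988  ⇒  Cov = 434.1988 / 8 = 54.2749
Σ(R_m − R̄_m)² = 377.5088  ⇒  Var(R_m) = 377.5088 / 8 = 47.1886
β = Cov / Var(R_m) = 54.2749 / 47.1886 = 1.1502
E(R) = R_f + β × MRP = 2.49% + 1.1502 × 4.02% = 7.11%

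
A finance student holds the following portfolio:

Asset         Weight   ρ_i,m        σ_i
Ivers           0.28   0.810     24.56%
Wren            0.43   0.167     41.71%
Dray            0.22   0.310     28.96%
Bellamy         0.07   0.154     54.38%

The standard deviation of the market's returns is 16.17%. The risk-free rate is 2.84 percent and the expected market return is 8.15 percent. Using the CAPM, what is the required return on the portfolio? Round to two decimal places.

β_Ivers = 0.810 × 24.56% / 16.17% = 1.2303
β_Wren = 0.167 × 41.71% / 16.17% = 0.4308
β_Dray = 0.310 × 28.96% / 16.17% = 0.5552
β_Bellamy = 0.154 × 54.38% / 16.17% = 0.5179
β_P = Σ w_i β_i = 0.28×1.2303 + 0.43×0.4308 + 0.22×0.5552 + 0.07×0.5179 = 0.6881
MRP = 8.15% − 2.84% = 5.31%
E(R_P) = R_f + β_P × MRP = 2.84% + 0.6881 × 5.31% = 6.49%

6.49%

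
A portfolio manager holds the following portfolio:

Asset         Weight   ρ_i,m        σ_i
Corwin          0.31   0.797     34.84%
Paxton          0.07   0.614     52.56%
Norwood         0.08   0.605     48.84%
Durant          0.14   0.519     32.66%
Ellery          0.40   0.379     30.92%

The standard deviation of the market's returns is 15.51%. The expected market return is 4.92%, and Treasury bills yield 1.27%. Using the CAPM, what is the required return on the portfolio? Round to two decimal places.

6.05%

β_Corwin = 0.797 × 34.84% / 15.51% = 1.7903
β_Paxton = 0.614 × 52.56% / 15.51% = 2.0807
β_Norwood = 0.605 × 48.84% / 15.51% = 1.9051
β_Durant = 0.519 × 32.66% / 15.51% = 1.0929
β_Ellery = 0.379 × 30.92% / 15.51% = 0.7556
β_P = Σ w_i β_i = 0.31×1.7903 + 0.07×2.0807 + 0.08×1.9051 + 0.14×1.0929 + 0.40×0.7556 = 1.3083
MRP = 4.92% − 1.27% = 3.65%
E(R_P) = R_f + β_P × MRP = 1.27% + 1.3083 × 3.65% = 6.05%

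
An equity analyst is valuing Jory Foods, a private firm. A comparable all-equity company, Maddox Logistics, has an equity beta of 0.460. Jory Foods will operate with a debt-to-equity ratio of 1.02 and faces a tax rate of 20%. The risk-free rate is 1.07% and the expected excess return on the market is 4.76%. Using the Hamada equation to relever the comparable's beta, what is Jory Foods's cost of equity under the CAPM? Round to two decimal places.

5.05%

β_L = β_U × [1 + (1 − t)(D/E)] = 0.460 × [1 + (1 − 0.20) × 1.02]
    = 0.460 × [1 + 0.80 × 1.02] = 0.460 × 1.8160 = 0.8354
E(R) = R_f + β_L × MRP = 1.07% + 0.8354 × 4.76% = 5.05%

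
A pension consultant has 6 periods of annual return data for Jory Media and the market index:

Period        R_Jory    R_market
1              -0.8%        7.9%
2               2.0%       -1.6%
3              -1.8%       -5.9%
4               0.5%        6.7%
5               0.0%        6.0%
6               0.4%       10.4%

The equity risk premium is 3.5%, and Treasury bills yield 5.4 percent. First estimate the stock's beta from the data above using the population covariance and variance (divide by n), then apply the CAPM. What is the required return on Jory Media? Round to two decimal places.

5.53%

Mean R_i = (-0.8 + 2.0 − 1.8 + 0.5 + 0.0 + 0.4) / 6 = 0.0500%
Mean R_m = (7.9 − 1.6 − 5.9 + 6.7 + 6.0 + 10.4) / 6 = 3.9167%
Σ(R_i − R̄_i)(R_m − R̄_m) = 7.4350  ⇒  Cov = 7.4350 / 6 = 1.2392
Σ(R_m − R̄_m)² = 196.7883  ⇒  Var(R_m) = 196.7883 / 6 = 32.7981
β = Cov / Var(R_m) = 1.2392 / 32.7981 = 0.0378
E(R) = R_f + β × MRP = 5.4% + 0.0378 × 3.5% = 5.53%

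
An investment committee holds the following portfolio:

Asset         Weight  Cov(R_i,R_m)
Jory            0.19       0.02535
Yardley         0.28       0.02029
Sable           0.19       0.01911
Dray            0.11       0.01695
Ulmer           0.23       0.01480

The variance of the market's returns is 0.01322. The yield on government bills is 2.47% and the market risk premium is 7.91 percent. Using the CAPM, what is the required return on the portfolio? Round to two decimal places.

14.08%

β_Jory = 0.02535 / 0.01322 = 1.9175
β_Yardley = 0.02029 / 0.01322 = 1.5348
β_Sable = 0.01911 / 0.01322 = 1.4455
β_Dray = 0.01695 / 0.01322 = 1.2821
β_Ulmer = 0.01480 / 0.01322 = 1.1195
β_P = Σ w_i β_i = 0.19×1.9175 + 0.28×1.5348 + 0.19×1.4455 + 0.11×1.2821 + 0.23×1.1195 = 1.4672
E(R_P) = R_f + β_P × MRP = 2.47% + 1.4672 × 7.91% = 14.08%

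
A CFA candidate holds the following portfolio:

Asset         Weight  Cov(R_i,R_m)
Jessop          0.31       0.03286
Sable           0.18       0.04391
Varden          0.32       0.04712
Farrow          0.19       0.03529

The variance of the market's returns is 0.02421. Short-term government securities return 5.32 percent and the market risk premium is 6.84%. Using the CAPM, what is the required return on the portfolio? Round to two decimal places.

β_Jessop = 0.03286 / 0.02421 = 1.3573
β_Sable = 0.04391 / 0.02421 = 1.8137
β_Varden = 0.04712 / 0.02421 = 1.9463
β_Farrow = 0.03529 / 0.02421 = 1.4577
β_P = Σ w_i β_i = 0.31×1.3573 + 0.18×1.8137 + 0.32×1.9463 + 0.19×1.4577 = 1.6470
E(R_P) = R_f + β_P × MRP = 5.32% + 1.6470 × 6.84% = 16.59%

16.59%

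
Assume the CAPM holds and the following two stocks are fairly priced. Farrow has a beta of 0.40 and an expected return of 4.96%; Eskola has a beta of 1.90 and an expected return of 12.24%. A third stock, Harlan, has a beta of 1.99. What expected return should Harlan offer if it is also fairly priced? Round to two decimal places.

12.68%

MRP (SML slope) = (12.24% − 4.96%) / (1.90 − 0.40) = 7.28% / 1.50 = 4.8533%
R_f (intercept) = 4.96% − 0.40 × 4.8533% = 3.0187%
E(R_Harlan) = R_f + β × MRP = 3.0187% + 1.99 × 4.8533% = 12.68%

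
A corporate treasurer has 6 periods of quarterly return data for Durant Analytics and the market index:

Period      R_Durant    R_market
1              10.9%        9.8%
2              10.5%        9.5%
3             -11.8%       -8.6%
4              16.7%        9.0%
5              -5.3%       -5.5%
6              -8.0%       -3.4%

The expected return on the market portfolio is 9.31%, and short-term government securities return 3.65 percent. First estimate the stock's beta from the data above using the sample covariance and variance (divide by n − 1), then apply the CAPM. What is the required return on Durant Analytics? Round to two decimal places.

11.30%

Mean R_i = (10.9 + 10.5 − 11.8 + 16.7 − 5.3 − 8.0) / 6 = 2.1667%
Mean R_m = (9.8 + 9.5 − 8.6 + 9.0 − 5.5 − 3.4) / 6 = 1.8000%
Σ(R_i − R̄_i)(R_m − R̄_m) = 491.3000  ⇒  Cov = 491.3000 / 5 = 98.2600
Σ(R_m − R̄_m)² = 363.6200  ⇒  Var(R_m) = 363.6200 / 5 = 72.7240
β = Cov / Var(R_m) = 98.2600 / 72.7240 = 1.3511
MRP = 9.31% − 3.65% = 5.66%
E(R) = R_f + β × MRP = 3.65% + 1.3511 × 5.66% = 11.30%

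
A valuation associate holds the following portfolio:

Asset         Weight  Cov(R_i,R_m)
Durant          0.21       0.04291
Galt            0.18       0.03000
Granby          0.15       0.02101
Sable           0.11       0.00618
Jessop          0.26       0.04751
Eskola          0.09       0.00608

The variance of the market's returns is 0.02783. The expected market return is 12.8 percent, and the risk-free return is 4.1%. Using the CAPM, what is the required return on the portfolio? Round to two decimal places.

β_Durant = 0.04291 / 0.02783 = 1.5419
β_Galt = 0.03000 / 0.02783 = 1.0780
β_Granby = 0.02101 / 0.02783 = 0.7549
β_Sable = 0.00618 / 0.02783 = 0.2221
β_Jessop = 0.04751 / 0.02783 = 1.7072
β_Eskola = 0.00608 / 0.02783 = 0.2185
β_P = Σ w_i β_i = 0.21×1.5419 + 0.18×1.0780 + 0.15×0.7549 + 0.11×0.2221 + 0.26×1.7072 + 0.09×0.2185 = 1.1190
MRP = 12.8% − 4.1% = 8.70%
E(R_P) = R_f + β_P × MRP = 4.1% + 1.1190 × 8.7% = 13.84%

13.84%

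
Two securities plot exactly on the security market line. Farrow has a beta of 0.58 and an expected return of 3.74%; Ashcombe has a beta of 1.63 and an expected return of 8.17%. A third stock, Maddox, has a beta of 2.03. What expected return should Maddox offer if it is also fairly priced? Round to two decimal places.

9.86%

MRP (SML slope) = (8.17% − 3.74%) / (1.63 − 0.58) = 4.43% / 1.05 = 4.2190%
R_f (intercept) = 3.74% − 0.58 × 4.2190% = 1.2930%
E(R_Maddox) = R_f + β × MRP = 1.2930% + 2.03 × 4.2190% = 9.86%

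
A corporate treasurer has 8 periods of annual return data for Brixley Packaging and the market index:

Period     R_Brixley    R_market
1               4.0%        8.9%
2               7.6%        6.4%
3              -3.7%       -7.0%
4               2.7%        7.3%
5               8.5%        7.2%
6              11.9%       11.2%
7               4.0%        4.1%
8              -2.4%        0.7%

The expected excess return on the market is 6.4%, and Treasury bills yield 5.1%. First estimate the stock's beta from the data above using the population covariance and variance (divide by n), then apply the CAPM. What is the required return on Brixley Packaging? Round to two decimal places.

Mean R_i = (4.0 + 7.6 − 3.7 + 2.7 + 8.5 + 11.9 + 4.0 − 2.4) / 8 = 4.0750%
Mean R_m = (8.9 + 6.4 − 7.0 + 7.3 + 7.2 + 11.2 + 4.1 + 0.7) / 8 = 4.8500%
Σ(R_i − R̄_i)(R_m − R̄_m) = 180.9400  ⇒  Cov = 180.9400 / 8 = 22.6175
Σ(R_m − R̄_m)² = 228.8600  ⇒  Var(R_m) = 228.8600 / 8 = 28.6075
β = Cov / Var(R_m) = 22.6175 / 28.6075 = 0.7906
E(R) = R_f + β × MRP = 5.1% + 0.7906 × 6.4% = 10.16%

10.16%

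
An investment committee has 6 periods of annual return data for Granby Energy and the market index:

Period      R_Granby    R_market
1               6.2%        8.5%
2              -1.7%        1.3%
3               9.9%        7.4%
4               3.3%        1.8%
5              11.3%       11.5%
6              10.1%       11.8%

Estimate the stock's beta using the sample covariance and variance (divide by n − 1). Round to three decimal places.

0.981

Mean R_i = (6.2 − 1.7 + 9.9 + 3.3 + 11.3 + 10.1) / 6 = 6.5167%
Mean R_m = (8.5 + 1.3 + 7.4 + 1.8 + 11.5 + 11.8) / 6 = 7.0500%
Σ(R_i − R̄_i)(R_m − R̄_m) = 103.1650  ⇒  Cov = 103.1650 / 5 = 20.6330
Σ(R_m − R̄_m)² = 105.2150  ⇒  Var(R_m) = 105.2150 / 5 = 21.0430
β = Cov / Var(R_m) = 20.6330 / 21.0430 = 0.9805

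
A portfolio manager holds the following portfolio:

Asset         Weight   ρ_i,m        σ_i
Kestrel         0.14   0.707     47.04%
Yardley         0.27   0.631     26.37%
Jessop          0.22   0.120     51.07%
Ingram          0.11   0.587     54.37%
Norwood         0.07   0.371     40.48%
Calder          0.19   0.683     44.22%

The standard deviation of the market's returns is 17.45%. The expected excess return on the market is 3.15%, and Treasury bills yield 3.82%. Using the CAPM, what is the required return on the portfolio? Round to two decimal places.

7.57%

β_Kestrel = 0.707 × 47.04% / 17.45% = 1.9059
β_Yardley = 0.631 × 26.37% / 17.45% = 0.9536
β_Jessop = 0.120 × 51.07% / 17.45% = 0.3512
β_Ingram = 0.587 × 54.37% / 17.45% = 1.8290
β_Norwood = 0.371 × 40.48% / 17.45% = 0.8606
β_Calder = 0.683 × 44.22% / 17.45% = 1.7308
β_P = Σ w_i β_i = 0.14×1.9059 + 0.27×0.9536 + 0.22×0.3512 + 0.11×1.8290 + 0.07×0.8606 + 0.19×1.7308 = 1.1918
E(R_P) = R_f + β_P × MRP = 3.82% + 1.1918 × 3.15% = 7.57%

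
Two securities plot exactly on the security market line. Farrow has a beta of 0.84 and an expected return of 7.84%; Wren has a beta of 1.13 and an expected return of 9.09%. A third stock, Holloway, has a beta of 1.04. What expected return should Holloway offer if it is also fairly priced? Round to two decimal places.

MRP (SML slope) = (9.09% − 7.84%) / (1.13 − 0.84) = 1.25% / 0.29 = 4.3103%
R_f (intercept) = 7.84% − 0.84 × 4.3103% = 4.2193%
E(R_Holloway) = R_f + β × MRP = 4.2193% + 1.04 × 4.3103% = 8.70%

8.70%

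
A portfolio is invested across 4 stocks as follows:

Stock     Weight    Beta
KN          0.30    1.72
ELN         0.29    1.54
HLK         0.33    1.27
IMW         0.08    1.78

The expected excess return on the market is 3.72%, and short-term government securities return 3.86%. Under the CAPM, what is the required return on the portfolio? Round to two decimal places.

β_P = Σ w_i β_i = 0.30×1.72 + 0.29×1.54 + 0.33×1.27 + 0.08×1.78 = 1.5241
E(R_P) = R_f + β_P × MRP = 3.86% + 1.5241 × 3.72% = 9.53%

9.53%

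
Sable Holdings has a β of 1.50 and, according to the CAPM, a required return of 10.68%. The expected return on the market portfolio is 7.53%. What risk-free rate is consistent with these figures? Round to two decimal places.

E(R) = R_f + β(E(R_m) − R_f) = R_f(1 − β) + β·E(R_m)
10.68% = R_f × (1 − 1.50) + 1.50 × 7.53%
10.68% = R_f × -0.50 + 11.2950%
R_f = (10.68% − 11.2950%) / -0.50 = 1.23%

1.23%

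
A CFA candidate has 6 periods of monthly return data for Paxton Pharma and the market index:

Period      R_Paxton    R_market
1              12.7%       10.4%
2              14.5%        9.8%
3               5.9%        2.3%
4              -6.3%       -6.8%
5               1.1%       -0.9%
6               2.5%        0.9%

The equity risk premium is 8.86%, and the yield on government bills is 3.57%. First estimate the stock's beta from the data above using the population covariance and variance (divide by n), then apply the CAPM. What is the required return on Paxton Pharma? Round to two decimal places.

Mean R_i = (12.7 + 14.5 + 5.9 − 6.3 + 1.1 + 2.5) / 6 = 5.0667%
Mean R_m = (10.4 + 9.8 + 2.3 − 6.8 − 0.9 + 0.9) / 6 = 2.6167%
Σ(R_i − R̄_i)(R_m − R̄_m) = 252.3033  ⇒  Cov = 252.3033 / 6 = 42.0506
Σ(R_m − R̄_m)² = 216.2683  ⇒  Var(R_m) = 216.2683 / 6 = 36.0447
β = Cov / Var(R_m) = 42.0506 / 36.0447 = 1.1666
E(R) = R_f + β × MRP = 3.57% + 1.1666 × 8.86% = 13.91%

13.91%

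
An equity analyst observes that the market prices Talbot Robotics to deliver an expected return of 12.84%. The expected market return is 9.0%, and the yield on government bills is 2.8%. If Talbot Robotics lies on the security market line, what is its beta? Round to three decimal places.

1.619

MRP = 9.0% − 2.8% = 6.20%
β = (E(R) − R_f) / MRP = (12.84% − 2.8%) / 6.2% = 10.04% / 6.2% = 1.619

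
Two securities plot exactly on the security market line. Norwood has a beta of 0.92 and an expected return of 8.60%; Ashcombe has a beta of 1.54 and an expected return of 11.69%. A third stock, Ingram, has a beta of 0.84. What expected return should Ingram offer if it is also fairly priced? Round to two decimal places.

8.20%

MRP (SML slope) = (11.69% − 8.60%) / (1.54 − 0.92) = 3.09% / 0.62 = 4.9839%
R_f (intercept) = 8.60% − 0.92 × 4.9839% = 4.0148%
E(R_Ingram) = R_f + β × MRP = 4.0148% + 0.84 × 4.9839% = 8.20%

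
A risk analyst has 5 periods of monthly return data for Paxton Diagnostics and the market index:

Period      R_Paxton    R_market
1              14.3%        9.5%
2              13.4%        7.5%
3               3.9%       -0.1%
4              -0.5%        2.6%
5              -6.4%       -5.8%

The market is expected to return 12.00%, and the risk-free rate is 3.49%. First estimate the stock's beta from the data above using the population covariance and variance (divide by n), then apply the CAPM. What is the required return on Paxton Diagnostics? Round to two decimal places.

Mean R_i = (14.3 + 13.4 + 3.9 − 0.5 − 6.4) / 5 = 4.9400%
Mean R_m = (9.5 + 7.5 − 0.1 + 2.6 − 5.8) / 5 = 2.7400%
Σ(R_i − R̄_i)(R_m − R̄_m) = 204.1020  ⇒  Cov = 204.1020 / 5 = 40.8204
Σ(R_m − R̄_m)² = 149.3720  ⇒  Var(R_m) = 149.3720 / 5 = 29.8744
β = Cov / Var(R_m) = 40.8204 / 29.8744 = 1.3664
MRP = 12.00% − 3.49% = 8.51%
E(R) = R_f + β × MRP = 3.49% + 1.3664 × 8.51% = 15.12%

15.12%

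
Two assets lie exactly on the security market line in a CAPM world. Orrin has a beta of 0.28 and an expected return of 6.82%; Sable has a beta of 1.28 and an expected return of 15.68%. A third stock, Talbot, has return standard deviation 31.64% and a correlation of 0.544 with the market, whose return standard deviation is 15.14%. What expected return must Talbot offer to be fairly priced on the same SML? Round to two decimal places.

14.41%

MRP = (15.68% − 6.82%) / (1.28 − 0.28) = 8.8600%
R_f = 6.82% − 0.28 × 8.8600% = 4.3392%
β_Talbot = ρ·σ_i/σ_m = 0.544 × 31.64 / 15.14 = 1.1369
E(R_Talbot) = R_f + β × MRP = 4.3392% + 1.1369 × 8.8600% = 14.41%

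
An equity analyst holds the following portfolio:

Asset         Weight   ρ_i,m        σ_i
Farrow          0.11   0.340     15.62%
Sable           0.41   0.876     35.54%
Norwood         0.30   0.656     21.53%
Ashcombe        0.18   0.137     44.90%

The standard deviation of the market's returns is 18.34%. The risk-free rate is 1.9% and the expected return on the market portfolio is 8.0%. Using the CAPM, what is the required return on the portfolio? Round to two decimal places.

β_Farrow = 0.340 × 15.62% / 18.34% = 0.2896
β_Sable = 0.876 × 35.54% / 18.34% = 1.6975
β_Norwood = 0.656 × 21.53% / 18.34% = 0.7701
β_Ashcombe = 0.137 × 44.90% / 18.34% = 0.3354
β_P = Σ w_i β_i = 0.11×0.2896 + 0.41×1.6975 + 0.30×0.7701 + 0.18×0.3354 = 1.0192
MRP = 8.0% − 1.9% = 6.10%
E(R_P) = R_f + β_P × MRP = 1.9% + 1.0192 × 6.1% = 8.12%

8.12%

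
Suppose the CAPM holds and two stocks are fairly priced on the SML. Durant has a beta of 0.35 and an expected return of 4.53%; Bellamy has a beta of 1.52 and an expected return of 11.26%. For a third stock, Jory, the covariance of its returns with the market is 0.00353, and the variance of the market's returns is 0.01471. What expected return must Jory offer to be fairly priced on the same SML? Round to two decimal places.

3.90%

MRP = (11.26% − 4.53%) / (1.52 − 0.35) = 5.7521%
R_f = 4.53% − 0.35 × 5.7521% = 2.5168%
β_Jory = Cov / Var(R_m) = 0.00353 / 0.01471 = 0.2400
E(R_Jory) = R_f + β × MRP = 2.5168% + 0.2400 × 5.7521% = 3.90%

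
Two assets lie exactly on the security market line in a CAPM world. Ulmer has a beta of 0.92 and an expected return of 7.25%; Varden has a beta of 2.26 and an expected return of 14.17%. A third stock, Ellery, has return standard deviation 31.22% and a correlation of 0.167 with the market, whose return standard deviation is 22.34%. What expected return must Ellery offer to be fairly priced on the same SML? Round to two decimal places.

MRP = (14.17% − 7.25%) / (2.26 − 0.92) = 5.1642%
R_f = 7.25% − 0.92 × 5.1642% = 2.4989%
β_Ellery = ρ·σ_i/σ_m = 0.167 × 31.22 / 22.34 = 0.2334
E(R_Ellery) = R_f + β × MRP = 2.4989% + 0.2334 × 5.1642% = 3.70%

3.70%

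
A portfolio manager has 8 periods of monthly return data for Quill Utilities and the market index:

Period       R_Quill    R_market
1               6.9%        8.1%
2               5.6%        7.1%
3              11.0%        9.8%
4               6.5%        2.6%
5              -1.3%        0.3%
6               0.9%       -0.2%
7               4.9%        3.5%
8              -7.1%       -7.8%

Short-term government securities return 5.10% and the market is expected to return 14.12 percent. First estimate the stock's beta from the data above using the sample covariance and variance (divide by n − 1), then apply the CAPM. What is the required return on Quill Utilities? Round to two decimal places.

Mean R_i = (6.9 + 5.6 + 11.0 + 6.5 − 1.3 + 0.9 + 4.9 − 7.1) / 8 = 3.4250%
Mean R_m = (8.1 + 7.1 + 9.8 + 2.6 + 0.3 − 0.2 + 3.5 − 7.8) / 8 = 2.9250%
Σ(R_i − R̄_i)(R_m − R̄_m) = 212.1650  ⇒  Cov = 212.1650 / 7 = 30.3093
Σ(R_m − R̄_m)² = 223.5950  ⇒  Var(R_m) = 223.5950 / 7 = 31.9421
β = Cov / Var(R_m) = 30.3093 / 31.9421 = 0.9489
MRP = 14.12% − 5.10% = 9.02%
E(R) = R_f + β × MRP = 5.10% + 0.9489 × 9.02% = 13.66%

13.66%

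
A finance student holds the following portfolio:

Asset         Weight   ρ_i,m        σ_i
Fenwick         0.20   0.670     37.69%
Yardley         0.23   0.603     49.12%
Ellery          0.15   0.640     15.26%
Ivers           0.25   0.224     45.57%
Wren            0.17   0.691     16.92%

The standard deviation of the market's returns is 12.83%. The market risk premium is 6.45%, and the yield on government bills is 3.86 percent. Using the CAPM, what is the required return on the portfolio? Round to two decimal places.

β_Fenwick = 0.670 × 37.69% / 12.83% = 1.9682
β_Yardley = 0.603 × 49.12% / 12.83% = 2.3086
β_Ellery = 0.640 × 15.26% / 12.83% = 0.7612
β_Ivers = 0.224 × 45.57% / 12.83% = 0.7956
β_Wren = 0.691 × 16.92% / 12.83% = 0.9113
β_P = Σ w_i β_i = 0.20×1.9682 + 0.23×2.3086 + 0.15×0.7612 + 0.25×0.7956 + 0.17×0.9113 = 1.3926
E(R_P) = R_f + β_P × MRP = 3.86% + 1.3926 × 6.45% = 12.84%

12.84%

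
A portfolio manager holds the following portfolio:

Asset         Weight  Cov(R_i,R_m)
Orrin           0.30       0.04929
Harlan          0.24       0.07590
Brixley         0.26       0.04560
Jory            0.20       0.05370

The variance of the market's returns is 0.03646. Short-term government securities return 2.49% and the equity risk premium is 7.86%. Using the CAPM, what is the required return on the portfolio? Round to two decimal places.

14.48%

β_Orrin = 0.04929 / 0.03646 = 1.3519
β_Harlan = 0.07590 / 0.03646 = 2.0817
β_Brixley = 0.04560 / 0.03646 = 1.2507
β_Jory = 0.05370 / 0.03646 = 1.4728
β_P = Σ w_i β_i = 0.30×1.3519 + 0.24×2.0817 + 0.26×1.2507 + 0.20×1.4728 = 1.5249
E(R_P) = R_f + β_P × MRP = 2.49% + 1.5249 × 7.86% = 14.48%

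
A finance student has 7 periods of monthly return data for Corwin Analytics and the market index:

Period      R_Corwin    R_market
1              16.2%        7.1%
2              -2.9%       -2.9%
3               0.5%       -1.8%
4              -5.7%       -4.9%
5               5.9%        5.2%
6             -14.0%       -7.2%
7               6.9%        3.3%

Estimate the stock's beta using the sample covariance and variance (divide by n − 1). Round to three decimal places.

1.742

Mean R_i = (16.2 − 2.9 + 0.5 − 5.7 + 5.9 − 14.0 + 6.9) / 7 = 0.9857%
Mean R_m = (7.1 − 2.9 − 1.8 − 4.9 + 5.2 − 7.2 + 3.3) / 7 = -0.1714%
Σ(R_i − R̄_i)(R_m − R̄_m) = 305.8929  ⇒  Cov = 305.8929 / 6 = 50.9822
Σ(R_m − R̄_m)² = 175.6343  ⇒  Var(R_m) = 175.6343 / 6 = 29.2724
β = Cov / Var(R_m) = 50.9822 / 29.2724 = 1.7416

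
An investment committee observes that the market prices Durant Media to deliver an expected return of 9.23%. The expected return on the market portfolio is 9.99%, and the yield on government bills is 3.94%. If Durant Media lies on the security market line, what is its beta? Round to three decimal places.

MRP = 9.99% − 3.94% = 6.05%
β = (E(R) − R_f) / MRP = (9.23% − 3.94%) / 6.05% = 5.29% / 6.05% = 0.874

0.874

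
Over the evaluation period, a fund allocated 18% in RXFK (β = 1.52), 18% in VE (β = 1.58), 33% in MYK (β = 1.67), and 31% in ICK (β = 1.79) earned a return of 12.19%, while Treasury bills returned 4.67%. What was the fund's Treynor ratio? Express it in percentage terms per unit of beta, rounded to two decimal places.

4.52%

β_P = 0.18×1.52 + 0.18×1.58 + 0.33×1.67 + 0.31×1.79 = 1.6640
Treynor = (R_P − R_f) / β_P = (12.19% − 4.67%) / 1.6640 = 7.52% / 1.6640 = 4.52%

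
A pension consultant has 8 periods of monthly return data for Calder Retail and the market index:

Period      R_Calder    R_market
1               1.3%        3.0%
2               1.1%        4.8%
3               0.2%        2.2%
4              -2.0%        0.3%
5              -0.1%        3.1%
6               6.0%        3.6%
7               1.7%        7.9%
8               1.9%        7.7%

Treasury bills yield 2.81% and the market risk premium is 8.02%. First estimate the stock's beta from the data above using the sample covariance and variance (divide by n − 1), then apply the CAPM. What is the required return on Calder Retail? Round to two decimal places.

Mean R_i = (1.3 + 1.1 + 0.2 − 2.0 − 0.1 + 6.0 + 1.7 + 1.9) / 8 = 1.2625%
Mean R_m = (3.0 + 4.8 + 2.2 + 0.3 + 3.1 + 3.6 + 7.9 + 7.7) / 8 = 4.0750%
Σ(R_i − R̄_i)(R_m − R̄_m) = 17.2125  ⇒  Cov = 17.2125 / 7 = 2.4589
Σ(R_m − R̄_m)² = 48.3950  ⇒  Var(R_m) = 48.3950 / 7 = 6.9136
β = Cov / Var(R_m) = 2.4589 / 6.9136 = 0.3557
E(R) = R_f + β × MRP = 2.81% + 0.3557 × 8.02% = 5.66%

5.66%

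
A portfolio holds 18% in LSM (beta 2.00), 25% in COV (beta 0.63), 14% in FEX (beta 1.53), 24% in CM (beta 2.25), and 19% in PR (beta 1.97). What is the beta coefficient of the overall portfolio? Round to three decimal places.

β_P = Σ w_i β_i = 0.18×2.00 + 0.25×0.63 + 0.14×1.53 + 0.24×2.25 + 0.19×1.97 = 1.6460

1.646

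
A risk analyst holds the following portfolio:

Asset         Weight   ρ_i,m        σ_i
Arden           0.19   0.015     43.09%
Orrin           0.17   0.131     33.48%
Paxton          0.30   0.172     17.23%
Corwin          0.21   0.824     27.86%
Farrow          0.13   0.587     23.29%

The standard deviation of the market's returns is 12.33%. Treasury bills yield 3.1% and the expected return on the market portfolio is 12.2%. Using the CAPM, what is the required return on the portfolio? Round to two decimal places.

β_Arden = 0.015 × 43.09% / 12.33% = 0.0524
β_Orrin = 0.131 × 33.48% / 12.33% = 0.3557
β_Paxton = 0.172 × 17.23% / 12.33% = 0.2404
β_Corwin = 0.824 × 27.86% / 12.33% = 1.8619
β_Farrow = 0.587 × 23.29% / 12.33% = 1.1088
β_P = Σ w_i β_i = 0.19×0.0524 + 0.17×0.3557 + 0.30×0.2404 + 0.21×1.8619 + 0.13×1.1088 = 0.6777
MRP = 12.2% − 3.1% = 9.10%
E(R_P) = R_f + β_P × MRP = 3.1% + 0.6777 × 9.1% = 9.27%

9.27%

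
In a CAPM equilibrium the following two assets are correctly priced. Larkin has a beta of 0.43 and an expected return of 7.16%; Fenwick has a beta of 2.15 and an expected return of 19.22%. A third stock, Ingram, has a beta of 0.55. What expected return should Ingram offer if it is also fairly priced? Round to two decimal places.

MRP (SML slope) = (19.22% − 7.16%) / (2.15 − 0.43) = 12.06% / 1.72 = 7.0116%
R_f (intercept) = 7.16% − 0.43 × 7.0116% = 4.1450%
E(R_Ingram) = R_f + β × MRP = 4.1450% + 0.55 × 7.0116% = 8.00%

8.00%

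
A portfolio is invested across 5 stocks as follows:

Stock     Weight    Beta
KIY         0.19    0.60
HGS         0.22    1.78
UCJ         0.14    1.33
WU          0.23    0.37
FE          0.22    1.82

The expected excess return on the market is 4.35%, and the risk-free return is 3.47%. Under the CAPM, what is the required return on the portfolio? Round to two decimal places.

8.59%

β_P = Σ w_i β_i = 0.19×0.60 + 0.22×1.78 + 0.14×1.33 + 0.23×0.37 + 0.22×1.82 = 1.1773
E(R_P) = R_f + β_P × MRP = 3.47% + 1.1773 × 4.35% = 8.59%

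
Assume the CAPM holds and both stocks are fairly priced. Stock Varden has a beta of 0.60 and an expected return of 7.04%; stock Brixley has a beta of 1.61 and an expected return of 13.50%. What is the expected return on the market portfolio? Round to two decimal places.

9.60%

Both satisfy E(R) = R_f + β·MRP, so the slope of the SML is
MRP = (13.50% − 7.04%) / (1.61 − 0.60) = 6.46% / 1.01 = 6.3960%
R_f = E(R_Varden) − β_Varden·MRP = 7.04% − 0.60 × 6.3960% = 3.2024%
E(R_m) = R_f + MRP = 3.2024% + 6.3960% = 9.60%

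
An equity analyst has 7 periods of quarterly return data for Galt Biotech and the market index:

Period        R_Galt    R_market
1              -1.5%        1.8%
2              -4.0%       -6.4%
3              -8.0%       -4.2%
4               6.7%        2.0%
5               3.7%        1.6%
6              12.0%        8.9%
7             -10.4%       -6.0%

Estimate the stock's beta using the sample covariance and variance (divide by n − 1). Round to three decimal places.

Mean R_i = (-1.5 − 4.0 − 8.0 + 6.7 + 3.7 + 12.0 − 10.4) / 7 = -0.2143%
Mean R_m = (1.8 − 6.4 − 4.2 + 2.0 + 1.6 + 8.9 − 6.0) / 7 = -0.3286%
Σ(R_i − R̄_i)(R_m − R̄_m) = 244.5271  ⇒  Cov = 244.5271 / 6 = 40.7545
Σ(R_m − R̄_m)² = 182.8543  ⇒  Var(R_m) = 182.8543 / 6 = 30.4757
β = Cov / Var(R_m) = 40.7545 / 30.4757 = 1.3373

1.337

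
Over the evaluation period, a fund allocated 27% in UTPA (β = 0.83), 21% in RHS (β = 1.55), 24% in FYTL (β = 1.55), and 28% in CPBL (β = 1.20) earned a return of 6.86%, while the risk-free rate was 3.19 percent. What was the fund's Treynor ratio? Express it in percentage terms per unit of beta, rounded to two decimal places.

β_P = 0.27×0.83 + 0.21×1.55 + 0.24×1.55 + 0.28×1.20 = 1.2576
Treynor = (R_P − R_f) / β_P = (6.86% − 3.19%) / 1.2576 = 3.67% / 1.2576 = 2.92%

2.92%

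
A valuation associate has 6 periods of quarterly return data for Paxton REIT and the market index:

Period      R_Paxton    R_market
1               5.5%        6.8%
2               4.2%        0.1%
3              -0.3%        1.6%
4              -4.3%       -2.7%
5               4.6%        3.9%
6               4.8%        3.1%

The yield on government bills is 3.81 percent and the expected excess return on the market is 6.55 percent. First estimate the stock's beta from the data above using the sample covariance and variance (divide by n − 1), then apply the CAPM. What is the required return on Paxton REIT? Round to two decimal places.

Mean R_i = (5.5 + 4.2 − 0.3 − 4.3 + 4.6 + 4.8) / 6 = 2.4167%
Mean R_m = (6.8 + 0.1 + 1.6 − 2.7 + 3.9 + 3.1) / 6 = 2.1333%
Σ(R_i − R̄_i)(R_m − R̄_m) = 50.8367  ⇒  Cov = 50.8367 / 5 = 10.1673
Σ(R_m − R̄_m)² = 53.6133  ⇒  Var(R_m) = 53.6133 / 5 = 10.7227
β = Cov / Var(R_m) = 10.1673 / 10.7227 = 0.9482
E(R) = R_f + β × MRP = 3.81% + 0.9482 × 6.55% = 10.02%

10.02%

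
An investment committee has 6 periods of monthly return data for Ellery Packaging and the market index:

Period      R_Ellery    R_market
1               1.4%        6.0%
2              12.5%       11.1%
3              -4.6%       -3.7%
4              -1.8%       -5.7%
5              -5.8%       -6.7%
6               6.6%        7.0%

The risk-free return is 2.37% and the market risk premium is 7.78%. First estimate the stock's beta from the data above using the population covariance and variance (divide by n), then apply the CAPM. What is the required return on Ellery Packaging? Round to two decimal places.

Mean R_i = (1.4 + 12.5 − 4.6 − 1.8 − 5.8 + 6.6) / 6 = 1.3833%
Mean R_m = (6.0 + 11.1 − 3.7 − 5.7 − 6.7 + 7.0) / 6 = 1.3333%
Σ(R_i − R̄_i)(R_m − R̄_m) = 248.4233  ⇒  Cov = 248.4233 / 6 = 41.4039
Σ(R_m − R̄_m)² = 288.6133  ⇒  Var(R_m) = 288.6133 / 6 = 48.1022
β = Cov / Var(R_m) = 41.4039 / 48.1022 = 0.8607
E(R) = R_f + β × MRP = 2.37% + 0.8607 × 7.78% = 9.07%

9.07%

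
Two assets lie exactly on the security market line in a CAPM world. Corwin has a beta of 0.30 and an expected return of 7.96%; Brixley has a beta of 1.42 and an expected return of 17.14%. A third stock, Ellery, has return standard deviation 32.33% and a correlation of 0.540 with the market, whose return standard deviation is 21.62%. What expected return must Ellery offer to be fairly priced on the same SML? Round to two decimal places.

MRP = (17.14% − 7.96%) / (1.42 − 0.30) = 8.1964%
R_f = 7.96% − 0.30 × 8.1964% = 5.5011%
β_Ellery = ρ·σ_i/σ_m = 0.540 × 32.33 / 21.62 = 0.8075
E(R_Ellery) = R_f + β × MRP = 5.5011% + 0.8075 × 8.1964% = 12.12%

12.12%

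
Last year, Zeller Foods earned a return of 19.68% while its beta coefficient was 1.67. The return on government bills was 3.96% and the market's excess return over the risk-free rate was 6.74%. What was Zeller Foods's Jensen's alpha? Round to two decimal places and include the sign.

CAPM benchmark = R_f + β(R_m − R_f) = 3.96% + 1.67 × 6.74% = 15.2158%
α = actual − benchmark = 19.68% − 15.2158% = +4.46%

+4.46%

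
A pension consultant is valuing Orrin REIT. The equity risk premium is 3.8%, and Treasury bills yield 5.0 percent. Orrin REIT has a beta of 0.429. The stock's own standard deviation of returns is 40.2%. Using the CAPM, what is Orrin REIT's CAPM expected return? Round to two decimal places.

E(R) = R_f + β × MRP = 5.0% + 0.429 × 3.8% = 6.63%

6.63%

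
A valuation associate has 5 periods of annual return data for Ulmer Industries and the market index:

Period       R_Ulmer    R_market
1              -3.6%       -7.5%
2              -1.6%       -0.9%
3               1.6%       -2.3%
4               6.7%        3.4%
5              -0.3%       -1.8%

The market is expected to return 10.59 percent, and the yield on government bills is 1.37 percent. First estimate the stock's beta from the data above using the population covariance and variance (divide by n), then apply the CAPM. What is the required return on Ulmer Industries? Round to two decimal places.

9.46%

Mean R_i = (-3.6 − 1.6 + 1.6 + 6.7 − 0.3) / 5 = 0.5600%
Mean R_m = (-7.5 − 0.9 − 2.3 + 3.4 − 1.8) / 5 = -1.8200%
Σ(R_i − R̄_i)(R_m − R̄_m) = 53.1760  ⇒  Cov = 53.1760 / 5 = 10.6352
Σ(R_m − R̄_m)² = 60.5880  ⇒  Var(R_m) = 60.5880 / 5 = 12.1176
β = Cov / Var(R_m) = 10.6352 / 12.1176 = 0.8777
MRP = 10.59% − 1.37% = 9.22%
E(R) = R_f + β × MRP = 1.37% + 0.8777 × 9.22% = 9.46%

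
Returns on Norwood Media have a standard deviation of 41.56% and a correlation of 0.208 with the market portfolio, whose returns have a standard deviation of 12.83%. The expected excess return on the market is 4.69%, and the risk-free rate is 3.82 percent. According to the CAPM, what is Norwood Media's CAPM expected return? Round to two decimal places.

6.98%

β = ρ × σ_i / σ_m = 0.208 × 41.56% / 12.83% = 0.6738
E(R) = 3.82% + 0.6738 × 4.69% = 6.98%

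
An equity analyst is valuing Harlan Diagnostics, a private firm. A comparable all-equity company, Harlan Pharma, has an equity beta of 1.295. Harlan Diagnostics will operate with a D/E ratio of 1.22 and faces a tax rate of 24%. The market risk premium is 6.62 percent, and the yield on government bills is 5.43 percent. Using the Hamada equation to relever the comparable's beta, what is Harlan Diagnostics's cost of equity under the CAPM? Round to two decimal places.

21.95%

β_L = β_U × [1 + (1 − t)(D/E)] = 1.295 × [1 + (1 − 0.24) × 1.22]
    = 1.295 × [1 + 0.76 × 1.22] = 1.295 × 1.9272 = 2.4957
E(R) = R_f + β_L × MRP = 5.43% + 2.4957 × 6.62% = 21.95%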